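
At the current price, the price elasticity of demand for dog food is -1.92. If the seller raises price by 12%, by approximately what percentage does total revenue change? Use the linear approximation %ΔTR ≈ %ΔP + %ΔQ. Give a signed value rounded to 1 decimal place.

%ΔQ ≈ Ed × %ΔP = (-1.92) × (+12%) = -23.0400%
%ΔTR ≈ %ΔP + %ΔQ = (+12%) + (-23.0400%) = -11.0400%

-11.0%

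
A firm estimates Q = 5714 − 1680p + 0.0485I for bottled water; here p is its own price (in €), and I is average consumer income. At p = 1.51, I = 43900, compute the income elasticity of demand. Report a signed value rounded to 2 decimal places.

0.40

At the given values, Q = 5714 − 1680(1.51) + 0.0485(43900) = 5306.35.
∂Q/∂I = 0.0485.
E = (0.0485) × (43900/5306.35) = 0.4012…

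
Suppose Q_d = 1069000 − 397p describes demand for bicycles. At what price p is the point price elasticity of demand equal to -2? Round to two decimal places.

1795.13

Ed = −397p/(1069000 − 397p). Set this equal to -2:
397p = 2·(1069000 − 397p) ⇒ 397p(1 + 2) = 2·1069000
p = 2·1069000 / (397·3) = 1795.1301…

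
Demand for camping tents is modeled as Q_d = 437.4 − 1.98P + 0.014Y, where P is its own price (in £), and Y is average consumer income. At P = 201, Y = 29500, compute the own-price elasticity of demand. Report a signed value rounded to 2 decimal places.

At the given values, Q_d = 437.4 − 1.98(201) + 0.014(29500) = 452.42.
∂Q_d/∂P = −1.98.
E = (-1.98) × (201/452.42) = -0.8796…

-0.88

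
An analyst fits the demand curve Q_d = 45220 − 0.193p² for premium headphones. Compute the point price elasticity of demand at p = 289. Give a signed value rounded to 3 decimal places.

-1.108

dQ_d/dp = −2·0.193·p = -111.554. At p = 289, Q_d = 29100.447.
Ed = (dQ_d/dp)·(p/Q_d) = (-111.554) × (289/29100.447) = -1.10785…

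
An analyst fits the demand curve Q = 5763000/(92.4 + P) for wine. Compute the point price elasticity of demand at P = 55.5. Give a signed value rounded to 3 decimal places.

-0.375

dQ/dP = −5763000/(92.4 + P)² = -263.459. At P = 55.5, Q = 38965.5.
Ed = (dQ/dP)·(P/Q) = (-263.459) × (55.5/38965.5) = -0.37525…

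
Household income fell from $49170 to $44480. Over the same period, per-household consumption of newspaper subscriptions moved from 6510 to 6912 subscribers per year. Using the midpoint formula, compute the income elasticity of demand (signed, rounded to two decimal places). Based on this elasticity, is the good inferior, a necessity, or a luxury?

-0.60; inferior

%ΔQ = (6912 − 6510)/[( 6510 + 6912)/2] = 402/6711 = 0.059901…
%ΔIncome = (44480 − 49170)/[( 49170 + 44480)/2] = -4690/46825 = -0.100160…
E_income = (402/6711) / (-4690/46825) = -0.5980…
E_income < 0 ⇒ inferior good.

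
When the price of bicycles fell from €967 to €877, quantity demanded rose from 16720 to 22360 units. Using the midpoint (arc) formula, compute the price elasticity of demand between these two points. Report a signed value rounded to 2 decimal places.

%ΔQ = (22360 − 16720) / [(16720 + 22360)/2] = 5640/19540 = 0.288638…
%ΔP = (877 − 967) / [(967 + 877)/2] = -90/922 = -0.097613…
Arc Ed = %ΔQ / %ΔP = (5640/19540) / (-90/922) = -2.9569…

-2.96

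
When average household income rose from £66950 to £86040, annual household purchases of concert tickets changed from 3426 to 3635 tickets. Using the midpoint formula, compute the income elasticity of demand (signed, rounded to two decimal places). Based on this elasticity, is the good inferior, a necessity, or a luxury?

0.24; necessity

%ΔQ = (3635 − 3426)/[( 3426 + 3635)/2] = 209/3530.5 = 0.059198…
%ΔIncome = (86040 − 66950)/[( 66950 + 86040)/2] = 19090/76495 = 0.249558…
E_income = (209/3530.5) / (19090/76495) = 0.2372…
0 < E_income < 1 ⇒ normal good, necessity.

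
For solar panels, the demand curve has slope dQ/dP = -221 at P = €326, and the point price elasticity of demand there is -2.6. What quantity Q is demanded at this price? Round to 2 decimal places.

27710.00

Ed = (dQ/dP)·(P/Q) ⇒ Q = (dQ/dP)·P/Ed = (-221)·326/(-2.6) = 27710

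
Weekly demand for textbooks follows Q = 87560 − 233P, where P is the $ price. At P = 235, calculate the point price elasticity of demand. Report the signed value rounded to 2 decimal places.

-1.67

dQ/dP = −233. At P = 235, Q = 87560 − 233(235) = 32805.
Ed = (dQ/dP)·(P/Q) = −233 × (235/32805) = -1.6691…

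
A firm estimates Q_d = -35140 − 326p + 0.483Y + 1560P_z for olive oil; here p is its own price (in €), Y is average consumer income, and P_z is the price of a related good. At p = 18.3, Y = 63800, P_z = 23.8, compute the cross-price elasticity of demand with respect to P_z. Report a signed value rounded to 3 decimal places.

1.383

At the given values, Q_d = -35140 − 326(18.3) + 0.483(63800) + 1560(23.8) = 26837.6.
∂Q_d/∂P_z = 1560.
E = (1560) × (23.8/26837.6) = 1.38343…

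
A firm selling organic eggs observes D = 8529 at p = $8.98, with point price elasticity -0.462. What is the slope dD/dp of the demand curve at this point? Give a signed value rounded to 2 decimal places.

Ed = (dD/dp)·(p/D) ⇒ dD/dp = Ed·D/p = (-0.462)·8529/8.98 = -438.7971…

-438.80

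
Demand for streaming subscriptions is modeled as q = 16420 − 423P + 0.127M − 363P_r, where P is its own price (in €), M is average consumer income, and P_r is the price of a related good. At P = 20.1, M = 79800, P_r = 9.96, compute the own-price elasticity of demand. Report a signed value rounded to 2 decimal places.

-0.59

At the given values, q = 16420 − 423(20.1) + 0.127(79800) − 363(9.96) = 14436.82.
∂q/∂P = −423.
E = (-423) × (20.1/14436.82) = -0.5889…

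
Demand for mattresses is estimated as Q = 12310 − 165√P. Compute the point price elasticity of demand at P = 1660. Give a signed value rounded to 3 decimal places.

dQ/dP = −165/(2√P) = -2.02488. At P = 1660, Q = 5587.39.
Ed = (dQ/dP)·(P/Q) = (-2.02488) × (1660/5587.39) = -0.60158…

-0.602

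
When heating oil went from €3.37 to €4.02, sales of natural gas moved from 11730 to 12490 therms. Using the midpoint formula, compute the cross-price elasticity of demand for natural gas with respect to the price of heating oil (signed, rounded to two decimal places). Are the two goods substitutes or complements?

%ΔQ_{natural gas} = (12490 − 11730)/avg = 760/12110 = 0.062758…
%ΔP_{heating oil} = (4.02 − 3.37)/avg = 0.65/3.695 = 0.175913…
E_cross = (760/12110) / (0.65/3.695) = 0.3567…
E_cross > 0 ⇒ the goods are substitutes.

0.36; substitutes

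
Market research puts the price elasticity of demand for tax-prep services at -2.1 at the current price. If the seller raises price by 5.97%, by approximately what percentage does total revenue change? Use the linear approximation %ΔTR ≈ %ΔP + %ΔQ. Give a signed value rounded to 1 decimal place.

%ΔQ ≈ Ed × %ΔP = (-2.1) × (+5.97%) = -12.5370%
%ΔTR ≈ %ΔP + %ΔQ = (+5.97%) + (-12.5370%) = -6.5670%

-6.6%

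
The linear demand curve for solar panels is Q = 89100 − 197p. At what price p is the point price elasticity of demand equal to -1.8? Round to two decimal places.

Ed = −197p/(89100 − 197p). Set this equal to -1.8:
197p = 1.8·(89100 − 197p) ⇒ 197p(1 + 1.8) = 1.8·89100
p = 1.8·89100 / (197·2.8) = 290.7541…

290.75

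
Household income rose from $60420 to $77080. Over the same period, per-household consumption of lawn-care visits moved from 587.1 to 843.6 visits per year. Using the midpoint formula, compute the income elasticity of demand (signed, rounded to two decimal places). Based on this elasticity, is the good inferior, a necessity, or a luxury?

1.48; luxury

%ΔQ = (843.6 − 587.1)/[( 587.1 + 843.6)/2] = 256.5/715.35 = 0.358565…
%ΔIncome = (77080 − 60420)/[( 60420 + 77080)/2] = 16660/68750 = 0.242327…
E_income = (256.5/715.35) / (16660/68750) = 1.4796…
E_income > 1 ⇒ normal good, luxury.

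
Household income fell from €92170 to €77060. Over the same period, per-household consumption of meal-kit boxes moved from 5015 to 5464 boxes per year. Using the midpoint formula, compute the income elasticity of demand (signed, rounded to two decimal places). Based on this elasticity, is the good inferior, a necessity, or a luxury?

%ΔQ = (5464 − 5015)/[( 5015 + 5464)/2] = 449/5239.5 = 0.085695…
%ΔIncome = (77060 − 92170)/[( 92170 + 77060)/2] = -15110/84615 = -0.178573…
E_income = (449/5239.5) / (-15110/84615) = -0.4798…
E_income < 0 ⇒ inferior good.

-0.48; inferior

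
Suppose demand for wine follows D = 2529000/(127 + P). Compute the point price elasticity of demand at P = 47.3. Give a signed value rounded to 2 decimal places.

dD/dP = −2529000/(127 + P)² = -83.2442. At P = 47.3, D = 14509.5.
Ed = (dD/dP)·(P/D) = (-83.2442) × (47.3/14509.5) = -0.2713…

-0.27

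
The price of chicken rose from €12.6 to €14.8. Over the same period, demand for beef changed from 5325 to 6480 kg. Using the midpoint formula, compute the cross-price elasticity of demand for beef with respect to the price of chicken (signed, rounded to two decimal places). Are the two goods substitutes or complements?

%ΔQ_{beef} = (6480 − 5325)/avg = 1155/5902.5 = 0.195679…
%ΔP_{chicken} = (14.8 − 12.6)/avg = 2.2/13.7 = 0.160583…
E_cross = (1155/5902.5) / (2.2/13.7) = 1.2185…
E_cross > 0 ⇒ the goods are substitutes.

1.22; substitutes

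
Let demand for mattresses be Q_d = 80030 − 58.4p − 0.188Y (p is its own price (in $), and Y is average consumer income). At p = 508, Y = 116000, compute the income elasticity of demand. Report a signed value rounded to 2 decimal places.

-0.76

At the given values, Q_d = 80030 − 58.4(508) − 0.188(116000) = 28554.8.
∂Q_d/∂Y = -0.188.
E = (-0.188) × (116000/28554.8) = -0.7637…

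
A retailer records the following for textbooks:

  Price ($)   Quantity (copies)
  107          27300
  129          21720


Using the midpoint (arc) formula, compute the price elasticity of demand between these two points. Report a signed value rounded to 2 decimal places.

%ΔQ = (21720 − 27300) / [(27300 + 21720)/2] = -5580/24510 = -0.227662…
%ΔP = (129 − 107) / [(107 + 129)/2] = 22/118 = 0.186440…
Arc Ed = %ΔQ / %ΔP = (-5580/24510) / (22/118) = -1.2210…

-1.22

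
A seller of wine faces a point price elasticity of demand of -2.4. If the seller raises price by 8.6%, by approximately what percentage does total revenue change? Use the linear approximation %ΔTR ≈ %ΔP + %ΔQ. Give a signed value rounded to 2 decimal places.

-12.04%

%ΔQ ≈ Ed × %ΔP = (-2.4) × (+8.6%) = -20.6400%
%ΔTR ≈ %ΔP + %ΔQ = (+8.6%) + (-20.6400%) = -12.0400%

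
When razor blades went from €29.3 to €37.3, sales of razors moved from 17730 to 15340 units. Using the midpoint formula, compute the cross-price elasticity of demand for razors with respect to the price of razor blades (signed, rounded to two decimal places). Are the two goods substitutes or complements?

%ΔQ_{razors} = (15340 − 17730)/avg = -2390/16535 = -0.144541…
%ΔP_{razor blades} = (37.3 − 29.3)/avg = 8/33.3 = 0.240240…
E_cross = (-2390/16535) / (8/33.3) = -0.6016…
E_cross < 0 ⇒ the goods are complements.

-0.60; complements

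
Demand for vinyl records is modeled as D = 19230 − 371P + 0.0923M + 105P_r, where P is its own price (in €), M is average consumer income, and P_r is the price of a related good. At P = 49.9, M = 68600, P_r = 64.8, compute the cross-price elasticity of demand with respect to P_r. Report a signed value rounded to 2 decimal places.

0.49

At the given values, D = 19230 − 371(49.9) + 0.0923(68600) + 105(64.8) = 13852.88.
∂D/∂P_r = 105.
E = (105) × (64.8/13852.88) = 0.4911…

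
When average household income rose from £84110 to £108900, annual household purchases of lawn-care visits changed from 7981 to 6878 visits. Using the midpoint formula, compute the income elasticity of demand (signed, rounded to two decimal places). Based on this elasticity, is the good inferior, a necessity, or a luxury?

%ΔQ = (6878 − 7981)/[( 7981 + 6878)/2] = -1103/7429.5 = -0.148462…
%ΔIncome = (108900 − 84110)/[( 84110 + 108900)/2] = 24790/96505 = 0.256877…
E_income = (-1103/7429.5) / (24790/96505) = -0.5779…
E_income < 0 ⇒ inferior good.

-0.58; inferior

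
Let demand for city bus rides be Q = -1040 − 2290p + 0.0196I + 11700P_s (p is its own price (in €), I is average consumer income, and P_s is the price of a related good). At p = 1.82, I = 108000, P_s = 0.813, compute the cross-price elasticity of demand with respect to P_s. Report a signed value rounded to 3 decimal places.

1.481

At the given values, Q = -1040 − 2290(1.82) + 0.0196(108000) + 11700(0.813) = 6421.1.
∂Q/∂P_s = 11700.
E = (11700) × (0.813/6421.1) = 1.48138…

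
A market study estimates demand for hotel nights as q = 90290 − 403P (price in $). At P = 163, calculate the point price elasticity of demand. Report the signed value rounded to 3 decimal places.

-2.670

dq/dP = −403. At P = 163, q = 90290 − 403(163) = 24601.
Ed = (dq/dP)·(P/q) = −403 × (163/24601) = -2.67017…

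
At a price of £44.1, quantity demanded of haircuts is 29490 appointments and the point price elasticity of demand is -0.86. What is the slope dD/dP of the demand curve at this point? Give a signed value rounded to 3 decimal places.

-575.088

Ed = (dD/dP)·(P/D) ⇒ dD/dP = Ed·D/P = (-0.86)·29490/44.1 = -575.08843…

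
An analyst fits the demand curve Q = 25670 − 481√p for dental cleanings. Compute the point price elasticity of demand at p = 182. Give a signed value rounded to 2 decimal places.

-0.17

dQ/dp = −481/(2√p) = -17.827. At p = 182, Q = 19181.
Ed = (dQ/dp)·(p/Q) = (-17.827) × (182/19181) = -0.1691…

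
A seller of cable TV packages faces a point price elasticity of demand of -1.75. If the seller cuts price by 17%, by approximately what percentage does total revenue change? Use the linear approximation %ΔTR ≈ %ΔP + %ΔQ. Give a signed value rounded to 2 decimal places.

%ΔQ ≈ Ed × %ΔP = (-1.75) × (-17%) = +29.7500%
%ΔTR ≈ %ΔP + %ΔQ = (-17%) + (+29.7500%) = +12.7500%

+12.75%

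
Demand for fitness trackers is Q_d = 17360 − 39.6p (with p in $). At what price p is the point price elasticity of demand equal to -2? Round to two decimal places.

Ed = −39.6p/(17360 − 39.6p). Set this equal to -2:
39.6p = 2·(17360 − 39.6p) ⇒ 39.6p(1 + 2) = 2·17360
p = 2·17360 / (39.6·3) = 292.2558…

292.26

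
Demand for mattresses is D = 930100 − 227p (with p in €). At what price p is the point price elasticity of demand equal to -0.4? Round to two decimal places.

Ed = −227p/(930100 − 227p). Set this equal to -0.4:
227p = 0.4·(930100 − 227p) ⇒ 227p(1 + 0.4) = 0.4·930100
p = 0.4·930100 / (227·1.4) = 1170.6733…

1170.67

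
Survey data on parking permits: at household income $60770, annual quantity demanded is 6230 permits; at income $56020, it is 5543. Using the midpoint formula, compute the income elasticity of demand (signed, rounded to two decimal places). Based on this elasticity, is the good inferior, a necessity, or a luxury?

%ΔQ = (5543 − 6230)/[( 6230 + 5543)/2] = -687/5886.5 = -0.116707…
%ΔIncome = (56020 − 60770)/[( 60770 + 56020)/2] = -4750/58395 = -0.081342…
E_income = (-687/5886.5) / (-4750/58395) = 1.4347…
E_income > 1 ⇒ normal good, luxury.

1.43; luxury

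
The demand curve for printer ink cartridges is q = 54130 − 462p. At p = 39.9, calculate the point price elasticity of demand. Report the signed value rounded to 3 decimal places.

-0.516

dq/dp = −462. At p = 39.9, q = 54130 − 462(39.9) = 35696.2.
Ed = (dq/dp)·(p/q) = −462 × (39.9/35696.2) = -0.51640…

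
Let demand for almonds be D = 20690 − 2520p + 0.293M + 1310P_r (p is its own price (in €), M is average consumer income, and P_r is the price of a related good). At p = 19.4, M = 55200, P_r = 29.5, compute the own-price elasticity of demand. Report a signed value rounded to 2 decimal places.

-1.84

At the given values, D = 20690 − 2520(19.4) + 0.293(55200) + 1310(29.5) = 26620.6.
∂D/∂p = −2520.
E = (-2520) × (19.4/26620.6) = -1.8364…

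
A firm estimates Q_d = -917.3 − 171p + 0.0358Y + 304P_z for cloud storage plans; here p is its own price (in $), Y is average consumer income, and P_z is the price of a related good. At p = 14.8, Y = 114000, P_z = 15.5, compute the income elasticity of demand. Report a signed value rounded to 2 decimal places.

At the given values, Q_d = -917.3 − 171(14.8) + 0.0358(114000) + 304(15.5) = 5345.1.
∂Q_d/∂Y = 0.0358.
E = (0.0358) × (114000/5345.1) = 0.7635…

0.76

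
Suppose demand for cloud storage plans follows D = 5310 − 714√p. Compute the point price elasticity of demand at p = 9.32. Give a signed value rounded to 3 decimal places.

dD/dp = −714/(2√p) = -116.939. At p = 9.32, D = 3130.25.
Ed = (dD/dp)·(p/D) = (-116.939) × (9.32/3130.25) = -0.34817…

-0.348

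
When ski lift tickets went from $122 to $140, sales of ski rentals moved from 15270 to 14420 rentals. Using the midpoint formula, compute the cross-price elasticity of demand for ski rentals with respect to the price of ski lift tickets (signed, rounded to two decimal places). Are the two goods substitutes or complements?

-0.42; complements

%ΔQ_{ski rentals} = (14420 − 15270)/avg = -850/14845 = -0.057258…
%ΔP_{ski lift tickets} = (140 − 122)/avg = 18/131 = 0.137404…
E_cross = (-850/14845) / (18/131) = -0.4167…
E_cross < 0 ⇒ the goods are complements.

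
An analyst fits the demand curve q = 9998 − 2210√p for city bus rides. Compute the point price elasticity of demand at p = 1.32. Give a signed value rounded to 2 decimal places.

-0.17

dq/dp = −2210/(2√p) = -961.779. At p = 1.32, q = 7458.9.
Ed = (dq/dp)·(p/q) = (-961.779) × (1.32/7458.9) = -0.1702…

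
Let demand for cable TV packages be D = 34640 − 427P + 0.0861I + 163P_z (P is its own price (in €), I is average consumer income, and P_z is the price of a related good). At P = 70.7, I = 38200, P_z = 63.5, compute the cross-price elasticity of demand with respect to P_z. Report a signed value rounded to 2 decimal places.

At the given values, D = 34640 − 427(70.7) + 0.0861(38200) + 163(63.5) = 18090.62.
∂D/∂P_z = 163.
E = (163) × (63.5/18090.62) = 0.5721…

0.57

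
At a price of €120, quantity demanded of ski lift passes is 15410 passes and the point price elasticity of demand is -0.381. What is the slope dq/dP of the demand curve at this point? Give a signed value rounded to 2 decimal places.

Ed = (dq/dP)·(P/q) ⇒ dq/dP = Ed·q/P = (-0.381)·15410/120 = -48.9267…

-48.93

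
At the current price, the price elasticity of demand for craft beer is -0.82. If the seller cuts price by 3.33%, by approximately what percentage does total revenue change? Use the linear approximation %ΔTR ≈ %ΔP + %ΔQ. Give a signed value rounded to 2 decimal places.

%ΔQ ≈ Ed × %ΔP = (-0.82) × (-3.33%) = +2.7306%
%ΔTR ≈ %ΔP + %ΔQ = (-3.33%) + (+2.7306%) = -0.5994%

-0.60%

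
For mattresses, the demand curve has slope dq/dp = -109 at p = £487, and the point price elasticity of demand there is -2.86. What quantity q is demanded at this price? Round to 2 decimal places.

18560.49

Ed = (dq/dp)·(p/q) ⇒ q = (dq/dp)·p/Ed = (-109)·487/(-2.86) = 18560.4895…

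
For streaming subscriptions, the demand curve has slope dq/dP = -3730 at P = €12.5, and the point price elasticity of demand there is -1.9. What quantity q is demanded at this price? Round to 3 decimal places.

24539.474

Ed = (dq/dP)·(P/q) ⇒ q = (dq/dP)·P/Ed = (-3730)·12.5/(-1.9) = 24539.47368…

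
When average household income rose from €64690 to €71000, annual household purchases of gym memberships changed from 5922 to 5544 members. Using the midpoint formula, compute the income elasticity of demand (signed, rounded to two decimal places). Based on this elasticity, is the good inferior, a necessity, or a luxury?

%ΔQ = (5544 − 5922)/[( 5922 + 5544)/2] = -378/5733 = -0.065934…
%ΔIncome = (71000 − 64690)/[( 64690 + 71000)/2] = 6310/67845 = 0.093006…
E_income = (-378/5733) / (6310/67845) = -0.7089…
E_income < 0 ⇒ inferior good.

-0.71; inferior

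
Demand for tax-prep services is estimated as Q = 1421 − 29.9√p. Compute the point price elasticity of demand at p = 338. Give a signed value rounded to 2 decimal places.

-0.32

dQ/dp = −29.9/(2√p) = -0.813173. At p = 338, Q = 871.295.
Ed = (dQ/dp)·(p/Q) = (-0.813173) × (338/871.295) = -0.3154…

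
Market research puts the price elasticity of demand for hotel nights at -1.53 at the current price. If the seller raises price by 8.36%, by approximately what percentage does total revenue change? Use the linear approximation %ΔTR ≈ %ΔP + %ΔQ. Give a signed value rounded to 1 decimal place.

%ΔQ ≈ Ed × %ΔP = (-1.53) × (+8.36%) = -12.7908%
%ΔTR ≈ %ΔP + %ΔQ = (+8.36%) + (-12.7908%) = -4.4308%

-4.4%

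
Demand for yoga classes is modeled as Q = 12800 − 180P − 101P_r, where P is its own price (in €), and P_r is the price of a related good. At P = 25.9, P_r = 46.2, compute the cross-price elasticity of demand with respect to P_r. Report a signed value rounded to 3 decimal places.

At the given values, Q = 12800 − 180(25.9) − 101(46.2) = 3471.8.
∂Q/∂P_r = -101.
E = (-101) × (46.2/3471.8) = -1.34402…

-1.344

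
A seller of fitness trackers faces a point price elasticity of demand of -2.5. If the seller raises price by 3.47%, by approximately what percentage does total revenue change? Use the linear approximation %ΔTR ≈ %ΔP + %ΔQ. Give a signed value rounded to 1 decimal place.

%ΔQ ≈ Ed × %ΔP = (-2.5) × (+3.47%) = -8.6750%
%ΔTR ≈ %ΔP + %ΔQ = (+3.47%) + (-8.6750%) = -5.2050%

-5.2%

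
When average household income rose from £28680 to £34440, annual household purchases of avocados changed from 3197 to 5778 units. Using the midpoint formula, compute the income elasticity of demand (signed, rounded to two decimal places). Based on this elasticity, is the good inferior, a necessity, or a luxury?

3.15; luxury

%ΔQ = (5778 − 3197)/[( 3197 + 5778)/2] = 2581/4487.5 = 0.575153…
%ΔIncome = (34440 − 28680)/[( 28680 + 34440)/2] = 5760/31560 = 0.182509…
E_income = (2581/4487.5) / (5760/31560) = 3.1513…
E_income > 1 ⇒ normal good, luxury.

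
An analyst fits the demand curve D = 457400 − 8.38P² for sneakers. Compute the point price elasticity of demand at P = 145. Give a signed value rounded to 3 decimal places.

-1.253

dD/dP = −2·8.38·P = -2430.2. At P = 145, D = 281210.5.
Ed = (dD/dP)·(P/D) = (-2430.2) × (145/281210.5) = -1.25307…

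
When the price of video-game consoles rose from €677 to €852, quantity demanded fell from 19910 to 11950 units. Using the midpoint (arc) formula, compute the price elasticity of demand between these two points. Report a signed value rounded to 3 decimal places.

-2.183

%ΔQ = (11950 − 19910) / [(19910 + 11950)/2] = -7960/15930 = -0.499686…
%ΔP = (852 − 677) / [(677 + 852)/2] = 175/764.5 = 0.228907…
Arc Ed = %ΔQ / %ΔP = (-7960/15930) / (175/764.5) = -2.18291…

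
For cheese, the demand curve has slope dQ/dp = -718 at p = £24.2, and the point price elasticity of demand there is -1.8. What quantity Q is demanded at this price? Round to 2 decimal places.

Ed = (dQ/dp)·(p/Q) ⇒ Q = (dQ/dp)·p/Ed = (-718)·24.2/(-1.8) = 9653.1111…

9653.11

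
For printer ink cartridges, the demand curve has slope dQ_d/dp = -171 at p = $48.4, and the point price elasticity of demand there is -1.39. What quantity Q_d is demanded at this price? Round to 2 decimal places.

5954.24

Ed = (dQ_d/dp)·(p/Q_d) ⇒ Q_d = (dQ_d/dp)·p/Ed = (-171)·48.4/(-1.39) = 5954.2446…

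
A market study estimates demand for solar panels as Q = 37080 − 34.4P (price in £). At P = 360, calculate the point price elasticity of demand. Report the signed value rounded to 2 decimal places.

dQ/dP = −34.4. At P = 360, Q = 37080 − 34.4(360) = 24696.
Ed = (dQ/dP)·(P/Q) = −34.4 × (360/24696) = -0.5014…

-0.50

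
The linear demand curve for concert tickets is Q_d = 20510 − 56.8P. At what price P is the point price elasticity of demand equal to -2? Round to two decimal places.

Ed = −56.8P/(20510 − 56.8P). Set this equal to -2:
56.8P = 2·(20510 − 56.8P) ⇒ 56.8P(1 + 2) = 2·20510
P = 2·20510 / (56.8·3) = 240.7276…

240.73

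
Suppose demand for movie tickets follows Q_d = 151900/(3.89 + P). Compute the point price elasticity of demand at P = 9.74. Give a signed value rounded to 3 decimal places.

dQ_d/dP = −151900/(3.89 + P)² = -817.647. At P = 9.74, Q_d = 11144.5.
Ed = (dQ_d/dP)·(P/Q_d) = (-817.647) × (9.74/11144.5) = -0.71460…

-0.715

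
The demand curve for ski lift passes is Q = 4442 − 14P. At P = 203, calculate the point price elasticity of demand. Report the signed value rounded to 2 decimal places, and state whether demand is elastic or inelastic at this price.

dQ/dP = −14. At P = 203, Q = 4442 − 14(203) = 1600.
Ed = (dQ/dP)·(P/Q) = −14 × (203/1600) = -1.7762…
|Ed| = 1.78 > 1, so demand is elastic.

-1.78; elastic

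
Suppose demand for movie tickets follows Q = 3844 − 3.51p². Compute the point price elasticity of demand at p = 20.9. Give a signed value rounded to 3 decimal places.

-1.327

dQ/dp = −2·3.51·p = -146.718. At p = 20.9, Q = 2310.7969.
Ed = (dQ/dp)·(p/Q) = (-146.718) × (20.9/2310.7969) = -1.32699…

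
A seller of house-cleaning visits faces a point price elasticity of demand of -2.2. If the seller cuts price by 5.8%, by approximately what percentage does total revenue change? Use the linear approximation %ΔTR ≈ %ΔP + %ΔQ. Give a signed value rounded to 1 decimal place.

%ΔQ ≈ Ed × %ΔP = (-2.2) × (-5.8%) = +12.7600%
%ΔTR ≈ %ΔP + %ΔQ = (-5.8%) + (+12.7600%) = +6.9600%

+7.0%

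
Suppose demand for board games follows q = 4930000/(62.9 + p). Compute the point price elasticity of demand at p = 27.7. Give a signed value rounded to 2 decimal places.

dq/dp = −4930000/(62.9 + p)² = -600.607. At p = 27.7, q = 54415.
Ed = (dq/dp)·(p/q) = (-600.607) × (27.7/54415) = -0.3057…

-0.31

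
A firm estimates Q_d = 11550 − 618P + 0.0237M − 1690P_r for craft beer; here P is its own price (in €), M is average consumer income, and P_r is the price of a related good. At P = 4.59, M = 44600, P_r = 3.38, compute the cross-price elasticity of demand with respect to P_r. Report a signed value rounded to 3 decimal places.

-1.408

At the given values, Q_d = 11550 − 618(4.59) + 0.0237(44600) − 1690(3.38) = 4058.2.
∂Q_d/∂P_r = -1690.
E = (-1690) × (3.38/4058.2) = -1.40756…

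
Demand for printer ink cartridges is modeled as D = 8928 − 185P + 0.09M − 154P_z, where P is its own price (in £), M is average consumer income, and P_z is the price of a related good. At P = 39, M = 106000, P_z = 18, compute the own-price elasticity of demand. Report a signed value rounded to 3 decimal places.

-0.851

At the given values, D = 8928 − 185(39) + 0.09(106000) − 154(18) = 8481.
∂D/∂P = −185.
E = (-185) × (39/8481) = -0.85072…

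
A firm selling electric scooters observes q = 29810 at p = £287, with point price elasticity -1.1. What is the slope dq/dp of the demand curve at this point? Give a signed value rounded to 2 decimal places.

Ed = (dq/dp)·(p/q) ⇒ dq/dp = Ed·q/p = (-1.1)·29810/287 = -114.2543…

-114.25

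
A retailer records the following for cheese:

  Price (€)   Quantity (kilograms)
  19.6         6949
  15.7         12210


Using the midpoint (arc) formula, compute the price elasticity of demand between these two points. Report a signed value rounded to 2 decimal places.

%ΔQ = (12210 − 6949) / [(6949 + 12210)/2] = 5261/9579.5 = 0.549193…
%ΔP = (15.7 − 19.6) / [(19.6 + 15.7)/2] = -3.9/17.65 = -0.220963…
Arc Ed = %ΔQ / %ΔP = (5261/9579.5) / (-3.9/17.65) = -2.4854…

-2.49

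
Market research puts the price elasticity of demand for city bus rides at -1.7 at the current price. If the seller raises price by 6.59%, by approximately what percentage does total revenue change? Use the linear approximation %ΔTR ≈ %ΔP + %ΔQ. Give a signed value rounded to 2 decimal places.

%ΔQ ≈ Ed × %ΔP = (-1.7) × (+6.59%) = -11.2030%
%ΔTR ≈ %ΔP + %ΔQ = (+6.59%) + (-11.2030%) = -4.6130%

-4.61%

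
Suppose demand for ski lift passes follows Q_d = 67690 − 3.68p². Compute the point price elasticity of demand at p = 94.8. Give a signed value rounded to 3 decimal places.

-1.911

dQ_d/dp = −2·3.68·p = -697.728. At p = 94.8, Q_d = 34617.6928.
Ed = (dQ_d/dp)·(p/Q_d) = (-697.728) × (94.8/34617.6928) = -1.91071…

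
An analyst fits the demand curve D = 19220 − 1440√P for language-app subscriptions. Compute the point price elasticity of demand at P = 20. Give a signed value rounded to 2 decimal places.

-0.25

dD/dP = −1440/(2√P) = -160.997. At P = 20, D = 12780.1.
Ed = (dD/dP)·(P/D) = (-160.997) × (20/12780.1) = -0.2519…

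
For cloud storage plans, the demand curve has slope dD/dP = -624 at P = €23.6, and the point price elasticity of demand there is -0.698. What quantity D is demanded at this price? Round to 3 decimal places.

Ed = (dD/dP)·(P/D) ⇒ D = (dD/dP)·P/Ed = (-624)·23.6/(-0.698) = 21097.99426…

21097.994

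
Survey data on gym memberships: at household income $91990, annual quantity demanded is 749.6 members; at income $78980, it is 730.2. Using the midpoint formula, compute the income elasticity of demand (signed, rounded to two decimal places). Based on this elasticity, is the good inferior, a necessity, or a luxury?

%ΔQ = (730.2 − 749.6)/[( 749.6 + 730.2)/2] = -19.4/739.9 = -0.026219…
%ΔIncome = (78980 − 91990)/[( 91990 + 78980)/2] = -13010/85485 = -0.152190…
E_income = (-19.4/739.9) / (-13010/85485) = 0.1722…
0 < E_income < 1 ⇒ normal good, necessity.

0.17; necessity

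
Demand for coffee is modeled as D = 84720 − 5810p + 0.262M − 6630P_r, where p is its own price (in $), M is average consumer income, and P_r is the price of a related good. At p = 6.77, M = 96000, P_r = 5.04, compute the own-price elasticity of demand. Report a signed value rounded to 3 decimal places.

At the given values, D = 84720 − 5810(6.77) + 0.262(96000) − 6630(5.04) = 37123.1.
∂D/∂p = −5810.
E = (-5810) × (6.77/37123.1) = -1.05954…

-1.060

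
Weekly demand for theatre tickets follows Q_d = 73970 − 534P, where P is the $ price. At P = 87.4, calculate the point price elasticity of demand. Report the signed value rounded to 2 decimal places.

dQ_d/dP = −534. At P = 87.4, Q_d = 73970 − 534(87.4) = 27298.4.
Ed = (dQ_d/dP)·(P/Q_d) = −534 × (87.4/27298.4) = -1.7096…

-1.71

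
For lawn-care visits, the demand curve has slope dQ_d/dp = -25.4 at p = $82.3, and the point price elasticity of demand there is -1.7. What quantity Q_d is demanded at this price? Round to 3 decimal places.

Ed = (dQ_d/dp)·(p/Q_d) ⇒ Q_d = (dQ_d/dp)·p/Ed = (-25.4)·82.3/(-1.7) = 1229.65882…

1229.659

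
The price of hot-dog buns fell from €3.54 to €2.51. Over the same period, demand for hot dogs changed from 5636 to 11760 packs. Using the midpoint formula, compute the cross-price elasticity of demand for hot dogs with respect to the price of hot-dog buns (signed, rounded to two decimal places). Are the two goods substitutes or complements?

%ΔQ_{hot dogs} = (11760 − 5636)/avg = 6124/8698 = 0.704069…
%ΔP_{hot-dog buns} = (2.51 − 3.54)/avg = -1.03/3.025 = -0.340495…
E_cross = (6124/8698) / (-1.03/3.025) = -2.0677…
E_cross < 0 ⇒ the goods are complements.

-2.07; complements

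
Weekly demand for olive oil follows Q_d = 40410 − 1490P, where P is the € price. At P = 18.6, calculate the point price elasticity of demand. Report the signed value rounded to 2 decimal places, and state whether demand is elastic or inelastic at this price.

dQ_d/dP = −1490. At P = 18.6, Q_d = 40410 − 1490(18.6) = 12696.
Ed = (dQ_d/dP)·(P/Q_d) = −1490 × (18.6/12696) = -2.1828…
|Ed| = 2.18 > 1, so demand is elastic.

-2.18; elastic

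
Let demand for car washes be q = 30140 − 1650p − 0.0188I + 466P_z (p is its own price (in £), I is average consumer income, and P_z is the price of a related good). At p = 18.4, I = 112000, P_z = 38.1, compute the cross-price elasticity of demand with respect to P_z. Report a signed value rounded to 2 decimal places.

1.15

At the given values, q = 30140 − 1650(18.4) − 0.0188(112000) + 466(38.1) = 15429.
∂q/∂P_z = 466.
E = (466) × (38.1/15429) = 1.1507…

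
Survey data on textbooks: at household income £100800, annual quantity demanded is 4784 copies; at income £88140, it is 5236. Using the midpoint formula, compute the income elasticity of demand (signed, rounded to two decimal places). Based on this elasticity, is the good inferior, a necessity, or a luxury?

-0.67; inferior

%ΔQ = (5236 − 4784)/[( 4784 + 5236)/2] = 452/5010 = 0.090219…
%ΔIncome = (88140 − 100800)/[( 100800 + 88140)/2] = -12660/94470 = -0.134010…
E_income = (452/5010) / (-12660/94470) = -0.6732…
E_income < 0 ⇒ inferior good.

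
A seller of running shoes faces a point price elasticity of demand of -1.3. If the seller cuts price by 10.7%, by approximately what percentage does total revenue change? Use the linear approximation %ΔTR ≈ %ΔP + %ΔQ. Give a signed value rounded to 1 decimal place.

%ΔQ ≈ Ed × %ΔP = (-1.3) × (-10.7%) = +13.9100%
%ΔTR ≈ %ΔP + %ΔQ = (-10.7%) + (+13.9100%) = +3.2100%

+3.2%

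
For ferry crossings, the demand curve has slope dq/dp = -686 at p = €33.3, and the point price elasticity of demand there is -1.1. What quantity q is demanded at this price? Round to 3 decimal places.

20767.091

Ed = (dq/dp)·(p/q) ⇒ q = (dq/dp)·p/Ed = (-686)·33.3/(-1.1) = 20767.09090…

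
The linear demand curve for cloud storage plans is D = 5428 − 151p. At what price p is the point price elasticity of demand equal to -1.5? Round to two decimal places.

Ed = −151p/(5428 − 151p). Set this equal to -1.5:
151p = 1.5·(5428 − 151p) ⇒ 151p(1 + 1.5) = 1.5·5428
p = 1.5·5428 / (151·2.5) = 21.5682…

21.57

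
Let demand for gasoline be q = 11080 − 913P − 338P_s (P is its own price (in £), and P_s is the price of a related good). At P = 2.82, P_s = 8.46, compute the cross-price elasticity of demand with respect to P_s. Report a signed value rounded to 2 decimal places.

At the given values, q = 11080 − 913(2.82) − 338(8.46) = 5645.86.
∂q/∂P_s = -338.
E = (-338) × (8.46/5645.86) = -0.5064…

-0.51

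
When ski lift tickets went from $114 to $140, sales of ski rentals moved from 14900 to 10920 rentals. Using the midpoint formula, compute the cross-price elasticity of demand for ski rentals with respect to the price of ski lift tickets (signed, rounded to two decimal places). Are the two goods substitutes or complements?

%ΔQ_{ski rentals} = (10920 − 14900)/avg = -3980/12910 = -0.308288…
%ΔP_{ski lift tickets} = (140 − 114)/avg = 26/127 = 0.204724…
E_cross = (-3980/12910) / (26/127) = -1.5058…
E_cross < 0 ⇒ the goods are complements.

-1.51; complements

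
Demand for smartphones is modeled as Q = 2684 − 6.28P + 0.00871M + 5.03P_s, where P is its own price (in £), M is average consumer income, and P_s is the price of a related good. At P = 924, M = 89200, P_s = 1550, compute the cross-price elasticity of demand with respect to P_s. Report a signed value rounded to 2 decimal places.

1.43

At the given values, Q = 2684 − 6.28(924) + 0.00871(89200) + 5.03(1550) = 5454.712.
∂Q/∂P_s = 5.03.
E = (5.03) × (1550/5454.712) = 1.4293…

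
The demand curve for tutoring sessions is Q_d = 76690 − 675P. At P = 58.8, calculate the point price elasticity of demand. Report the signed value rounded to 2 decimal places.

dQ_d/dP = −675. At P = 58.8, Q_d = 76690 − 675(58.8) = 37000.
Ed = (dQ_d/dP)·(P/Q_d) = −675 × (58.8/37000) = -1.0727…

-1.07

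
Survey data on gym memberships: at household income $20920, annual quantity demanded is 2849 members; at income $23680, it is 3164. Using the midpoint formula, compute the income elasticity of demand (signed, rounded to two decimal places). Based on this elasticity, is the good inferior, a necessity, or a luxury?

0.85; necessity

%ΔQ = (3164 − 2849)/[( 2849 + 3164)/2] = 315/3006.5 = 0.104772…
%ΔIncome = (23680 − 20920)/[( 20920 + 23680)/2] = 2760/22300 = 0.123766…
E_income = (315/3006.5) / (2760/22300) = 0.8465…
0 < E_income < 1 ⇒ normal good, necessity.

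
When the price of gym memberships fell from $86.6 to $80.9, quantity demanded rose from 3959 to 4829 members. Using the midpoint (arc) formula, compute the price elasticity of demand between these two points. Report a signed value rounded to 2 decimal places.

-2.91

%ΔQ = (4829 − 3959) / [(3959 + 4829)/2] = 870/4394 = 0.197997…
%ΔP = (80.9 − 86.6) / [(86.6 + 80.9)/2] = -5.7/83.75 = -0.068059…
Arc Ed = %ΔQ / %ΔP = (870/4394) / (-5.7/83.75) = -2.9091…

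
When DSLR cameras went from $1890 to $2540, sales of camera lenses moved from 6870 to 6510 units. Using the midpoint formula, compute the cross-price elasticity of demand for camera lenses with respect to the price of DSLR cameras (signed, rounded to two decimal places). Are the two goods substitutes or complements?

%ΔQ_{camera lenses} = (6510 − 6870)/avg = -360/6690 = -0.053811…
%ΔP_{DSLR cameras} = (2540 − 1890)/avg = 650/2215 = 0.293453…
E_cross = (-360/6690) / (650/2215) = -0.1833…
E_cross < 0 ⇒ the goods are complements.

-0.18; complements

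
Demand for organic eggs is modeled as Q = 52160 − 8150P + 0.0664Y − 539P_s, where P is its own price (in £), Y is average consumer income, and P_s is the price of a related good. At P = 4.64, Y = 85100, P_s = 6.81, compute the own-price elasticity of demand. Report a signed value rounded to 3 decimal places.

At the given values, Q = 52160 − 8150(4.64) + 0.0664(85100) − 539(6.81) = 16324.05.
∂Q/∂P = −8150.
E = (-8150) × (4.64/16324.05) = -2.31658…

-2.317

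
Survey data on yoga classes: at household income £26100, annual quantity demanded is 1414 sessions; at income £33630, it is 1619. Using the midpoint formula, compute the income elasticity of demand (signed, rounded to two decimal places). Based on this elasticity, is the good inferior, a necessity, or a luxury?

0.54; necessity

%ΔQ = (1619 − 1414)/[( 1414 + 1619)/2] = 205/1516.5 = 0.135179…
%ΔIncome = (33630 − 26100)/[( 26100 + 33630)/2] = 7530/29865 = 0.252134…
E_income = (205/1516.5) / (7530/29865) = 0.5361…
0 < E_income < 1 ⇒ normal good, necessity.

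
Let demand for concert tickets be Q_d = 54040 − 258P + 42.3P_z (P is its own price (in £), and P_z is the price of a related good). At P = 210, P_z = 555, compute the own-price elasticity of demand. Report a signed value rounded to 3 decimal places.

-2.322

At the given values, Q_d = 54040 − 258(210) + 42.3(555) = 23336.5.
∂Q_d/∂P = −258.
E = (-258) × (210/23336.5) = -2.32168…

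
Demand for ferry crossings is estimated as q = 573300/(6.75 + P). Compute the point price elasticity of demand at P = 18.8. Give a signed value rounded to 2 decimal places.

dq/dP = −573300/(6.75 + P)² = -878.214. At P = 18.8, q = 22438.4.
Ed = (dq/dP)·(P/q) = (-878.214) × (18.8/22438.4) = -0.7358…

-0.74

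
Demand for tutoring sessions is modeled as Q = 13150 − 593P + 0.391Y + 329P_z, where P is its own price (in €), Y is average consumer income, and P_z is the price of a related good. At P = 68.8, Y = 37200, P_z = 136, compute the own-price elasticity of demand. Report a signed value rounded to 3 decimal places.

At the given values, Q = 13150 − 593(68.8) + 0.391(37200) + 329(136) = 31640.8.
∂Q/∂P = −593.
E = (-593) × (68.8/31640.8) = -1.28942…

-1.289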